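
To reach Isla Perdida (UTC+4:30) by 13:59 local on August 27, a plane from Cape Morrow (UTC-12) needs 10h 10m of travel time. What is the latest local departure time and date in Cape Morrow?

11:19 on Aug 26

Target arrival in UTC: 13:59 − 4:30 = 09:29 on Aug 27.
Subtract 10 hours and 10 minutes → departure 23:19 UTC on Aug 26.
Cape Morrow is UTC−12:00: 23:19 − 12:00 = 11:19 on Aug 26.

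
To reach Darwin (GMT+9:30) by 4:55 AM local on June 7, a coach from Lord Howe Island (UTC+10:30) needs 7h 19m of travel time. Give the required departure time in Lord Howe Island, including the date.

10:36 PM on Jun 6

Target arrival in UTC: 4:55 AM − 9:30 = 7:25 PM on Jun 6.
Subtract 7 hours and 19 minutes → departure 12:06 PM UTC on Jun 6.
Lord Howe Island is UTC+10:30: 12:06 PM + 10:30 = 10:36 PM on Jun 6.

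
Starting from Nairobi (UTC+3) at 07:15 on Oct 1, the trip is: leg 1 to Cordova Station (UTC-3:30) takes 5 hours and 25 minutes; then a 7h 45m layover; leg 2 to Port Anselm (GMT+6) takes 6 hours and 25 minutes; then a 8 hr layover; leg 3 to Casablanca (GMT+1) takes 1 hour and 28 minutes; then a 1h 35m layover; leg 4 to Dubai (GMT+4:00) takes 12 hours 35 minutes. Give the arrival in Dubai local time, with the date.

Convert departure to UTC: 07:15 − 3:00 = 04:15 UTC on Oct 1.
Add 5 hours 25 minutes leg 1 → 09:40 UTC.
Add 7 hours and 45 minutes layover in Cordova Station → 17:25 UTC.
Add 6 hours 25 minutes leg 2 → 23:50 UTC.
Add 8 hours layover in Port Anselm → 07:50 UTC (Oct 2).
Add 1 hour 28 minutes leg 3 → 09:18 UTC.
Add 1 hour and 35 minutes layover in Casablanca → 10:53 UTC.
Add 12 hours 35 minutes leg 4 → 23:28 UTC.
Dubai is UTC+4:00, so local arrival = 23:28 + 4:00 = 03:28 on Oct 3.

03:28 on October 3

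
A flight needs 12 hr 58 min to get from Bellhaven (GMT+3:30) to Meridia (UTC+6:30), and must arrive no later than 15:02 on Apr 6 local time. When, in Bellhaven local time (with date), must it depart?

Target arrival in UTC: 15:02 − 6:30 = 08:32 on Apr 6.
Subtract 12 hours and 58 minutes → departure 19:34 UTC on Apr 5.
Bellhaven is UTC+3:30: 19:34 + 3:30 = 23:04 on Apr 5.

23:04 on April 5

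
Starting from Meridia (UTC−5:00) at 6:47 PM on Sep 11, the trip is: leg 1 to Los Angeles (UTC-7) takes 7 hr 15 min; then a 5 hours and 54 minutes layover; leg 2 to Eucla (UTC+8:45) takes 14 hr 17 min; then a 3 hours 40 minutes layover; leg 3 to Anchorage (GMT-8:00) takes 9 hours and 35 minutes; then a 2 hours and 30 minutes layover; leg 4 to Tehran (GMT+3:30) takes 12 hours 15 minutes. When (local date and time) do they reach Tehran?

Convert departure to UTC: 6:47 PM + 5:00 = 11:47 PM UTC on Sep 11.
Add 7 hours 15 minutes leg 1 → 7:02 AM UTC (Sep 12).
Add 5 hours 54 minutes layover in Los Angeles → 12:56 PM UTC.
Add 14 hours and 17 minutes leg 2 → 3:13 AM UTC (Sep 13).
Add 3 hours 40 minutes layover in Eucla → 6:53 AM UTC.
Add 9 hours and 35 minutes leg 3 → 4:28 PM UTC.
Add 2 hours 30 minutes layover in Anchorage → 6:58 PM UTC.
Add 12 hours and 15 minutes leg 4 → 7:13 AM UTC (Sep 14).
Tehran is UTC+3:30, so local arrival = 7:13 AM + 3:30 = 10:43 AM on Sep 14.

10:43 AM on September 14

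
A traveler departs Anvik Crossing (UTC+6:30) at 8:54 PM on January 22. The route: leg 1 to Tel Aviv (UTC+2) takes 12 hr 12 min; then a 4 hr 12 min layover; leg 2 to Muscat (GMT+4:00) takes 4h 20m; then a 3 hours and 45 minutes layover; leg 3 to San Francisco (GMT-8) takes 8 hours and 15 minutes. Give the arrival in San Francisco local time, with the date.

Convert departure to UTC: 8:54 PM − 6:30 = 2:24 PM UTC on Jan 22.
Add 12 hours 12 minutes leg 1 → 2:36 AM UTC (Jan 23).
Add 4 hours and 12 minutes layover in Tel Aviv → 6:48 AM UTC.
Add 4 hours 20 minutes leg 2 → 11:08 AM UTC.
Add 3 hours and 45 minutes layover in Muscat → 2:53 PM UTC.
Add 8 hours and 15 minutes leg 3 → 11:08 PM UTC.
San Francisco is UTC−8:00, so local arrival = 11:08 PM − 8:00 = 3:08 PM on Jan 23.

3:08 PM on January 23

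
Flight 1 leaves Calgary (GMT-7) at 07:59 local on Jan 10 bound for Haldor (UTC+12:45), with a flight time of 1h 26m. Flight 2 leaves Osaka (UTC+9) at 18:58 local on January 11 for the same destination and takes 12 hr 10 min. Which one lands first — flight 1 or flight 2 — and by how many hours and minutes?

Flight 1 in UTC: 07:59 + 7:00 = 14:59 on Jan 10.
+1 hour 26 minutes → arrive 16:25 UTC on Jan 10.
Flight 2 in UTC: 18:58 − 9:00 = 09:58 on Jan 11.
+12 hours and 10 minutes → arrive 22:08 UTC on Jan 11.
Flight 1 lands earlier by 29 hours 43 minutes.

the first, by 29 hours 43 minutes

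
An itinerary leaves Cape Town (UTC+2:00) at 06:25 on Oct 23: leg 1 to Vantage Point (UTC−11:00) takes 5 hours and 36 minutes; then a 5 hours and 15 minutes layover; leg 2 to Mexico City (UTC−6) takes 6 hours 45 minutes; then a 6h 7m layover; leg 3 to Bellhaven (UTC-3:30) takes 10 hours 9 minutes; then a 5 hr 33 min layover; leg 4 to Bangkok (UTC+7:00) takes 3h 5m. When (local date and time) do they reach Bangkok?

Convert departure to UTC: 06:25 − 2:00 = 04:25 UTC on Oct 23.
Add 5 hours and 36 minutes leg 1 → 10:01 UTC.
Add 5 hours and 15 minutes layover in Vantage Point → 15:16 UTC.
Add 6 hours and 45 minutes leg 2 → 22:01 UTC.
Add 6 hours and 7 minutes layover in Mexico City → 04:08 UTC (Oct 24).
Add 10 hours and 9 minutes leg 3 → 14:17 UTC.
Add 5 hours 33 minutes layover in Bellhaven → 19:50 UTC.
Add 3 hours and 5 minutes leg 4 → 22:55 UTC.
Bangkok is UTC+7:00, so local arrival = 22:55 + 7:00 = 05:55 on Oct 25.

05:55 on Oct 25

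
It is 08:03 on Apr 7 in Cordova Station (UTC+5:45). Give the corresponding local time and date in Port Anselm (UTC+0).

In UTC: 08:03 − 5:45 = 02:18 on Apr 7.
Port Anselm is UTC+0, so it is 02:18 on Apr 7.

02:18 on April 7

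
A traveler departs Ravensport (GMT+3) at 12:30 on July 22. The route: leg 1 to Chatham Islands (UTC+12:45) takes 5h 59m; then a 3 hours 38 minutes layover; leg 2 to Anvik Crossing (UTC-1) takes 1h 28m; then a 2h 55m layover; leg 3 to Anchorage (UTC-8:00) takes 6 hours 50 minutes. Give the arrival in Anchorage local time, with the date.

Convert departure to UTC: 12:30 − 3:00 = 09:30 UTC on Jul 22.
Add 5 hours and 59 minutes leg 1 → 15:29 UTC.
Add 3 hours and 38 minutes layover in Chatham Islands → 19:07 UTC.
Add 1 hour 28 minutes leg 2 → 20:35 UTC.
Add 2 hours 55 minutes layover in Anvik Crossing → 23:30 UTC.
Add 6 hours and 50 minutes leg 3 → 06:20 UTC (Jul 23).
Anchorage is UTC−8:00, so local arrival = 06:20 − 8:00 = 22:20 on Jul 22.

22:20 on July 22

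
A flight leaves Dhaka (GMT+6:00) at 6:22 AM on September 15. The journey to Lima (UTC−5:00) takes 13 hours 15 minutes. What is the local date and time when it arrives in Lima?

8:37 AM on September 15

Convert departure to UTC: 6:22 AM − 6:00 = 12:22 AM UTC on Sep 15.
Add 13 hours 15 minutes travel time → 1:37 PM UTC.
Lima is UTC−5:00, so local arrival = 1:37 PM − 5:00 = 8:37 AM on Sep 15.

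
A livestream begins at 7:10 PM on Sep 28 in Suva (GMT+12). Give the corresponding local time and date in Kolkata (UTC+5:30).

12:40 PM on Sep 28

In UTC: 7:10 PM − 12:00 = 7:10 AM on Sep 28.
Kolkata is UTC+5:30: 7:10 AM + 5:30 = 12:40 PM on Sep 28.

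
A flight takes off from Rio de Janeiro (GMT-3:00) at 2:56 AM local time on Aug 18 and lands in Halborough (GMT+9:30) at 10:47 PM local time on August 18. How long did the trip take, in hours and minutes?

7 hours 21 minutes

Departure in UTC: 2:56 AM + 3:00 = 5:56 AM on Aug 18.
Arrival in UTC: 10:47 PM − 9:30 = 1:17 PM on Aug 18.
Elapsed = 1:17 PM − 5:56 AM = 7 hours 21 minutes.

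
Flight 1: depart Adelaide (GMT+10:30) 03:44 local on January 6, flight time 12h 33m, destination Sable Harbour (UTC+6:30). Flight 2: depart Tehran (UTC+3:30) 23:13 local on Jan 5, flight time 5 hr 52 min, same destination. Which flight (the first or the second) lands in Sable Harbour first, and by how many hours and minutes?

the second, by 4 hours 12 minutes

Flight 1 in UTC: 03:44 − 10:30 = 17:14 on Jan 5.
+12 hours 33 minutes → arrive 05:47 UTC on Jan 6.
Flight 2 in UTC: 23:13 − 3:30 = 19:43 on Jan 5.
+5 hours and 52 minutes → arrive 01:35 UTC on Jan 6.
Flight 2 lands earlier by 4 hours 12 minutes.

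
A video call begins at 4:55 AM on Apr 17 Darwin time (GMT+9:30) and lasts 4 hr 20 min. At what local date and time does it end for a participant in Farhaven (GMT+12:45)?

12:30 PM on April 17

Farhaven is 3:15 ahead of Darwin.
After 4 hours 20 minutes it is 9:15 AM in Darwin.
Shift by the zone difference: 9:15 AM + 3:15 = 12:30 PM on Apr 17 in Farhaven.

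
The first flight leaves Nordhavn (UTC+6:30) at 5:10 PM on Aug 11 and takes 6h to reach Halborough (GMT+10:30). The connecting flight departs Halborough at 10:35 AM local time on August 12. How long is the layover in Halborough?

7 hours 25 minutes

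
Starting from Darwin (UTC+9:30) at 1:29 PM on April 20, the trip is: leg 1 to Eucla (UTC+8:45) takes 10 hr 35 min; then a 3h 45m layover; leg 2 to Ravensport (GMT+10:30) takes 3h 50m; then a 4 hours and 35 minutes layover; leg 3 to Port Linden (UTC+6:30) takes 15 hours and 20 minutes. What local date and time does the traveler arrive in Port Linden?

12:34 AM on April 22

Convert departure to UTC: 1:29 PM − 9:30 = 3:59 AM UTC on Apr 20.
Add 10 hours 35 minutes leg 1 → 2:34 PM UTC.
Add 3 hours 45 minutes layover in Eucla → 6:19 PM UTC.
Add 3 hours and 50 minutes leg 2 → 10:09 PM UTC.
Add 4 hours and 35 minutes layover in Ravensport → 2:44 AM UTC (Apr 21).
Add 15 hours and 20 minutes leg 3 → 6:04 PM UTC.
Port Linden is UTC+6:30, so local arrival = 6:04 PM + 6:30 = 12:34 AM on Apr 22.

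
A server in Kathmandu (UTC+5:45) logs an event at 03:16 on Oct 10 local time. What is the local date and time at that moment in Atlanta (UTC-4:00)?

17:31 on October 9

In UTC: 03:16 − 5:45 = 21:31 on Oct 9.
Atlanta is UTC−4:00: 21:31 − 4:00 = 17:31 on Oct 9.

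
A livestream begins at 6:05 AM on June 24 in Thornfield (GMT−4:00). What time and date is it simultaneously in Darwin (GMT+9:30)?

7:35 PM on Jun 24

In UTC: 6:05 AM + 4:00 = 10:05 AM on Jun 24.
Darwin is UTC+9:30: 10:05 AM + 9:30 = 7:35 PM on Jun 24.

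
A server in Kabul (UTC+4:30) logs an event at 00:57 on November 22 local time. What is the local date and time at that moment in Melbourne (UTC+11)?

07:27 on November 22

Melbourne is 6:30 ahead of Kabul.
Shift by the zone difference: 00:57 + 6:30 = 07:27 on Nov 22 in Melbourne.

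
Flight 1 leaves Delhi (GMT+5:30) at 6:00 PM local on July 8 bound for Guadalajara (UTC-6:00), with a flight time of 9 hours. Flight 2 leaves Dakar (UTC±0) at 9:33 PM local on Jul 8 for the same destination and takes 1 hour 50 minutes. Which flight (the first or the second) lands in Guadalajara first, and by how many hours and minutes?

Flight 1 in UTC: 6:00 PM − 5:30 = 12:30 PM on Jul 8.
+9 hours → arrive 9:30 PM UTC on Jul 8.
Flight 2 departs at 9:33 PM UTC (Jul 8).
+1 hour 50 minutes → arrive 11:23 PM UTC on Jul 8.
Flight 1 lands earlier by 1 hour 53 minutes.

the first, by 1 hour 53 minutes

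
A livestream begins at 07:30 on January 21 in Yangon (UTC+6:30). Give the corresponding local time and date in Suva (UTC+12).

13:00 on Jan 21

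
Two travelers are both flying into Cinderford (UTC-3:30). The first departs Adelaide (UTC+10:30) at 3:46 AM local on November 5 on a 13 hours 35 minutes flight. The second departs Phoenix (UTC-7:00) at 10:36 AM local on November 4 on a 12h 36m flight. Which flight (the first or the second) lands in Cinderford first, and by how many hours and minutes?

Flight 1 in UTC: 3:46 AM − 10:30 = 5:16 PM on Nov 4.
+13 hours 35 minutes → arrive 6:51 AM UTC on Nov 5.
Flight 2 in UTC: 10:36 AM + 7:00 = 5:36 PM on Nov 4.
+12 hours 36 minutes → arrive 6:12 AM UTC on Nov 5.
Flight 2 lands earlier by 39 minutes.

the second, by 39 minutes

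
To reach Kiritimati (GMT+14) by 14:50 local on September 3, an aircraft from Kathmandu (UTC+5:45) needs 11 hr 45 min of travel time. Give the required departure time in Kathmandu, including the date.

18:50 on September 2

Target arrival in UTC: 14:50 − 14:00 = 00:50 on Sep 3.
Subtract 11 hours 45 minutes → departure 13:05 UTC on Sep 2.
Kathmandu is UTC+5:45: 13:05 + 5:45 = 18:50 on Sep 2.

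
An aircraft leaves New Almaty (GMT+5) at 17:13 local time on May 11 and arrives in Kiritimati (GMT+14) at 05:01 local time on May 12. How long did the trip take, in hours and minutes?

Departure in UTC: 17:13 − 5:00 = 12:13 on May 11.
Arrival in UTC: 05:01 − 14:00 = 15:01 on May 11.
Elapsed = 15:01 − 12:13 = 2 hours 48 minutes.

2 hours 48 minutes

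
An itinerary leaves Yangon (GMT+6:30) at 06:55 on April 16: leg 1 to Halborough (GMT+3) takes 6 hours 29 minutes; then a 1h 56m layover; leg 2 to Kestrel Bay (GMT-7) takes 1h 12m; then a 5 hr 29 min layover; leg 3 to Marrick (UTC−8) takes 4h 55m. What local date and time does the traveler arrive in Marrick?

12:26 on April 16

Convert departure to UTC: 06:55 − 6:30 = 00:25 UTC on Apr 16.
Add 6 hours 29 minutes leg 1 → 06:54 UTC.
Add 1 hour 56 minutes layover in Halborough → 08:50 UTC.
Add 1 hour and 12 minutes leg 2 → 10:02 UTC.
Add 5 hours 29 minutes layover in Kestrel Bay → 15:31 UTC.
Add 4 hours 55 minutes leg 3 → 20:26 UTC.
Marrick is UTC−8:00, so local arrival = 20:26 − 8:00 = 12:26 on Apr 16.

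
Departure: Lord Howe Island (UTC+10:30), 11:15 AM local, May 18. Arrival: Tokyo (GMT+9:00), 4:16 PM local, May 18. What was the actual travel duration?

Departure in UTC: 11:15 AM − 10:30 = 12:45 AM on May 18.
Arrival in UTC: 4:16 PM − 9:00 = 7:16 AM on May 18.
Elapsed = 7:16 AM − 12:45 AM = 6 hours 31 minutes.

6 hours 31 minutes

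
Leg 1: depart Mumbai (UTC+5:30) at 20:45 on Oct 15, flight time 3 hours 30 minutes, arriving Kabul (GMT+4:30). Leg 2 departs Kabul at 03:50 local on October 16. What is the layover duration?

4 hours 35 minutes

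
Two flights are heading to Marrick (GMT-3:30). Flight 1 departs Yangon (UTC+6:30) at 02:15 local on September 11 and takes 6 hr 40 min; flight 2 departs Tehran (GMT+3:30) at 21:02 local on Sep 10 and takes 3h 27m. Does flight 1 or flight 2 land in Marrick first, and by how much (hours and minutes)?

the second, by 5 hours 26 minutes

Flight 1 in UTC: 02:15 − 6:30 = 19:45 on Sep 10.
+6 hours and 40 minutes → arrive 02:25 UTC on Sep 11.
Flight 2 in UTC: 21:02 − 3:30 = 17:32 on Sep 10.
+3 hours 27 minutes → arrive 20:59 UTC on Sep 10.
Flight 2 lands earlier by 5 hours 26 minutes.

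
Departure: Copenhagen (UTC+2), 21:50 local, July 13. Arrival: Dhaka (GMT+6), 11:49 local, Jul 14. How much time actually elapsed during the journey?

9 hours 59 minutes

Departure in UTC: 21:50 − 2:00 = 19:50 on Jul 13.
Arrival in UTC: 11:49 − 6:00 = 05:49 on Jul 14.
Elapsed = 05:49 − 19:50 (+1 day) = 9 hours 59 minutes.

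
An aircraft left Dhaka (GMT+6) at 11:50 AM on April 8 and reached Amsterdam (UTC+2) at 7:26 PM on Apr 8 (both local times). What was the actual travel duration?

11 hours 36 minutes

Departure in UTC: 11:50 AM − 6:00 = 5:50 AM on Apr 8.
Arrival in UTC: 7:26 PM − 2:00 = 5:26 PM on Apr 8.
Elapsed = 5:26 PM − 5:50 AM = 11 hours 36 minutes.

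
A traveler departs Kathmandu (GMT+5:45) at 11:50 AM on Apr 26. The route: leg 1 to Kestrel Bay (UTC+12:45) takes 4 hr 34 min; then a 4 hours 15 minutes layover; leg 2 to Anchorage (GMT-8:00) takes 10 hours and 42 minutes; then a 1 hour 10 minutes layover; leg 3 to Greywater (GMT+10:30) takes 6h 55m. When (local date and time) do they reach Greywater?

8:11 PM on Apr 27

Convert departure to UTC: 11:50 AM − 5:45 = 6:05 AM UTC on Apr 26.
Add 4 hours 34 minutes leg 1 → 10:39 AM UTC.
Add 4 hours 15 minutes layover in Kestrel Bay → 2:54 PM UTC.
Add 10 hours 42 minutes leg 2 → 1:36 AM UTC (Apr 27).
Add 1 hour and 10 minutes layover in Anchorage → 2:46 AM UTC.
Add 6 hours 55 minutes leg 3 → 9:41 AM UTC.
Greywater is UTC+10:30, so local arrival = 9:41 AM + 10:30 = 8:11 PM on Apr 27.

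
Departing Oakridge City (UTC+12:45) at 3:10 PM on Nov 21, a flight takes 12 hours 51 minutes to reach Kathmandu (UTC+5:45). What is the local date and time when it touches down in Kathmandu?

Kathmandu is 7:00 behind Oakridge City.
After 12 hours and 51 minutes it is 4:01 AM (Nov 22) in Oakridge City.
Shift by the zone difference: 4:01 AM − 7:00 = 9:01 PM on Nov 21 in Kathmandu.

9:01 PM on November 21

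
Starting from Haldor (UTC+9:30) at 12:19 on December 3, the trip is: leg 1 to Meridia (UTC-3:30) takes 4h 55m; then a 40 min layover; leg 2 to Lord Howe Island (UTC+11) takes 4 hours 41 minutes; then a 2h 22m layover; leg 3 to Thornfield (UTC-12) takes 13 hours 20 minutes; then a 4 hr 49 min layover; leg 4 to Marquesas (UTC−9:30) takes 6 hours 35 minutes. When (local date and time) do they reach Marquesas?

06:41 on December 4

Convert departure to UTC: 12:19 − 9:30 = 02:49 UTC on Dec 3.
Add 4 hours 55 minutes leg 1 → 07:44 UTC.
Add 40 minutes layover in Meridia → 08:24 UTC.
Add 4 hours 41 minutes leg 2 → 13:05 UTC.
Add 2 hours and 22 minutes layover in Lord Howe Island → 15:27 UTC.
Add 13 hours 20 minutes leg 3 → 04:47 UTC (Dec 4).
Add 4 hours and 49 minutes layover in Thornfield → 09:36 UTC.
Add 6 hours 35 minutes leg 4 → 16:11 UTC.
Marquesas is UTC−9:30, so local arrival = 16:11 − 9:30 = 06:41 on Dec 4.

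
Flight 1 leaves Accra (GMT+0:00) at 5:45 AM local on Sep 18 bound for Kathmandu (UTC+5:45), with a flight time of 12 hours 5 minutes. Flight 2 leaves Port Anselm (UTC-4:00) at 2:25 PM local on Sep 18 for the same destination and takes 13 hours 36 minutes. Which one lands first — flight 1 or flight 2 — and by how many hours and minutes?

Flight 1 departs at 5:45 AM UTC (Sep 18).
+12 hours 5 minutes → arrive 5:50 PM UTC on Sep 18.
Flight 2 in UTC: 2:25 PM + 4:00 = 6:25 PM on Sep 18.
+13 hours and 36 minutes → arrive 8:01 AM UTC on Sep 19.
Flight 1 lands earlier by 14 hours 11 minutes.

the first, by 14 hours 11 minutes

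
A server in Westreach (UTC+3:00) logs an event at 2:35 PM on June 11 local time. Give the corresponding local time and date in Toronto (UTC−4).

7:35 AM on June 11

In UTC: 2:35 PM − 3:00 = 11:35 AM on Jun 11.
Toronto is UTC−4:00: 11:35 AM − 4:00 = 7:35 AM on Jun 11.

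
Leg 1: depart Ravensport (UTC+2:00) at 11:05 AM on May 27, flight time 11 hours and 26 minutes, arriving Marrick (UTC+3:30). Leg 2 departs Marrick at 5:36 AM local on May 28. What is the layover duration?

5 hours 35 minutes

Convert departure to UTC: 11:05 AM − 2:00 = 9:05 AM UTC on May 27.
Add 11 hours and 26 minutes flight time → 8:31 PM UTC.
Marrick is UTC+3:30, so local arrival = 8:31 PM + 3:30 = 12:01 AM on May 28.
Layover = 5:36 AM − 12:01 AM = 5 hours 35 minutes.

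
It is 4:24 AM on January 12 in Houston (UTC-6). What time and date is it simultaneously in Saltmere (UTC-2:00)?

8:24 AM on Jan 12

Saltmere is 4:00 ahead of Houston.
Shift by the zone difference: 4:24 AM + 4:00 = 8:24 AM on Jan 12 in Saltmere.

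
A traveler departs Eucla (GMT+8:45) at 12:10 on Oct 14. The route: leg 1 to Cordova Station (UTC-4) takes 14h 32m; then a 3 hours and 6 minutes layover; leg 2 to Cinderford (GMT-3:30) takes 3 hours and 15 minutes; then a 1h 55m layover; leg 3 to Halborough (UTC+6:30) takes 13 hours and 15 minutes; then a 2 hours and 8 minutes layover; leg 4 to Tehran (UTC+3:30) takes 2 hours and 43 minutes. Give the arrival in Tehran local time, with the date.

Convert departure to UTC: 12:10 − 8:45 = 03:25 UTC on Oct 14.
Add 14 hours 32 minutes leg 1 → 17:57 UTC.
Add 3 hours and 6 minutes layover in Cordova Station → 21:03 UTC.
Add 3 hours and 15 minutes leg 2 → 00:18 UTC (Oct 15).
Add 1 hour and 55 minutes layover in Cinderford → 02:13 UTC.
Add 13 hours and 15 minutes leg 3 → 15:28 UTC.
Add 2 hours and 8 minutes layover in Halborough → 17:36 UTC.
Add 2 hours 43 minutes leg 4 → 20:19 UTC.
Tehran is UTC+3:30, so local arrival = 20:19 + 3:30 = 23:49 on Oct 15.

23:49 on October 15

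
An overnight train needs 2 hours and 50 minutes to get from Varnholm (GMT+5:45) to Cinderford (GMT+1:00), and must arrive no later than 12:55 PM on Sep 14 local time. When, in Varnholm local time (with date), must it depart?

2:50 PM on Sep 14

Target arrival in UTC: 12:55 PM − 1:00 = 11:55 AM on Sep 14.
Subtract 2 hours 50 minutes → departure 9:05 AM UTC on Sep 14.
Varnholm is UTC+5:45: 9:05 AM + 5:45 = 2:50 PM on Sep 14.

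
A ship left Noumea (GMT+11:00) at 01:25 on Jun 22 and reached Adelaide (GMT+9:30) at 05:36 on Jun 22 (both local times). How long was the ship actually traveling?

Departure in UTC: 01:25 − 11:00 = 14:25 on Jun 21.
Arrival in UTC: 05:36 − 9:30 = 20:06 on Jun 21.
Elapsed = 20:06 − 14:25 = 5 hours 41 minutes.

5 hours 41 minutes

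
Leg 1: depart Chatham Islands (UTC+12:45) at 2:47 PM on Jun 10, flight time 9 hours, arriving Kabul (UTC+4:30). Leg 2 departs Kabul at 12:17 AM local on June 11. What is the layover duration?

8 hours 45 minutes

Convert departure to UTC: 2:47 PM − 12:45 = 2:02 AM UTC on Jun 10.
Add 9 hours flight time → 11:02 AM UTC.
Kabul is UTC+4:30, so local arrival = 11:02 AM + 4:30 = 3:32 PM on Jun 10.
Layover = 12:17 AM − 3:32 PM (+1 day) = 8 hours 45 minutes.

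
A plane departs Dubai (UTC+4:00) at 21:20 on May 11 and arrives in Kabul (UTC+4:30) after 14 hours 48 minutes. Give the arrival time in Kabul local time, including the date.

Convert departure to UTC: 21:20 − 4:00 = 17:20 UTC on May 11.
Add 14 hours and 48 minutes travel time → 08:08 UTC (May 12).
Kabul is UTC+4:30, so local arrival = 08:08 + 4:30 = 12:38 on May 12.

12:38 on May 12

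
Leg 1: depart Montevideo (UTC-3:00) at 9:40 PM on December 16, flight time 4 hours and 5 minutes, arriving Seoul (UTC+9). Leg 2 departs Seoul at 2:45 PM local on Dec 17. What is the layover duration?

1 hour

Convert departure to UTC: 9:40 PM + 3:00 = 12:40 AM UTC on Dec 17.
Add 4 hours 5 minutes flight time → 4:45 AM UTC.
Seoul is UTC+9:00, so local arrival = 4:45 AM + 9:00 = 1:45 PM on Dec 17.
Layover = 2:45 PM − 1:45 PM = 1 hour.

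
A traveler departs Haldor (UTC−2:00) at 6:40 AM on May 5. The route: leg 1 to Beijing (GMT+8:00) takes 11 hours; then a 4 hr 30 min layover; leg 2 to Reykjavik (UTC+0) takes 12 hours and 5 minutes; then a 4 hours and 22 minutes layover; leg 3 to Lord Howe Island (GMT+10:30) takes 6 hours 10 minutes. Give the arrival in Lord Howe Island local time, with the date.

9:17 AM on May 7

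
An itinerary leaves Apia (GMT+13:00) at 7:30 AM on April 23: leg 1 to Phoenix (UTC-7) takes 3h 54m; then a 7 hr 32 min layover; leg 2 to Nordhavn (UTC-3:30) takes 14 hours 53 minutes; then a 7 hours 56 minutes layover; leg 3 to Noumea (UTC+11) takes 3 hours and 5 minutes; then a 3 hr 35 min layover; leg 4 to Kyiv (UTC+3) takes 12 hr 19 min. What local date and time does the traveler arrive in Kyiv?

2:44 AM on Apr 25

Convert departure to UTC: 7:30 AM − 13:00 = 6:30 PM UTC on Apr 22.
Add 3 hours and 54 minutes leg 1 → 10:24 PM UTC.
Add 7 hours and 32 minutes layover in Phoenix → 5:56 AM UTC (Apr 23).
Add 14 hours 53 minutes leg 2 → 8:49 PM UTC.
Add 7 hours and 56 minutes layover in Nordhavn → 4:45 AM UTC (Apr 24).
Add 3 hours 5 minutes leg 3 → 7:50 AM UTC.
Add 3 hours 35 minutes layover in Noumea → 11:25 AM UTC.
Add 12 hours and 19 minutes leg 4 → 11:44 PM UTC.
Kyiv is UTC+3:00, so local arrival = 11:44 PM + 3:00 = 2:44 AM on Apr 25.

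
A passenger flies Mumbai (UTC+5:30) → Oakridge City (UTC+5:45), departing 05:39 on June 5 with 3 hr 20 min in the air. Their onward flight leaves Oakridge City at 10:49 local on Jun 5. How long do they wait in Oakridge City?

1 hour 35 minutes

Convert departure to UTC: 05:39 − 5:30 = 00:09 UTC on Jun 5.
Add 3 hours 20 minutes flight time → 03:29 UTC.
Oakridge City is UTC+5:45, so local arrival = 03:29 + 5:45 = 09:14 on Jun 5.
Layover = 10:49 − 09:14 = 1 hour 35 minutes.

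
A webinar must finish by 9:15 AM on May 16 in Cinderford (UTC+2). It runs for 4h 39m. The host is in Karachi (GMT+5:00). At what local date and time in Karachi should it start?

7:36 AM on May 16

Target end time in UTC: 9:15 AM − 2:00 = 7:15 AM on May 16.
Subtract 4 hours 39 minutes → start 2:36 AM UTC on May 16.
Karachi is UTC+5:00: 2:36 AM + 5:00 = 7:36 AM on May 16.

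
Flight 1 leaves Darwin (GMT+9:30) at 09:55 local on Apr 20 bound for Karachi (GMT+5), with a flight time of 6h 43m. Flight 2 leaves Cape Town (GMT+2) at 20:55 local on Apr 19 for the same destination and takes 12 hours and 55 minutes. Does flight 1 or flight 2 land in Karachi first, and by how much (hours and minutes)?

Flight 1 in UTC: 09:55 − 9:30 = 00:25 on Apr 20.
+6 hours 43 minutes → arrive 07:08 UTC on Apr 20.
Flight 2 in UTC: 20:55 − 2:00 = 18:55 on Apr 19.
+12 hours and 55 minutes → arrive 07:50 UTC on Apr 20.
Flight 1 lands earlier by 42 minutes.

the first, by 42 minutes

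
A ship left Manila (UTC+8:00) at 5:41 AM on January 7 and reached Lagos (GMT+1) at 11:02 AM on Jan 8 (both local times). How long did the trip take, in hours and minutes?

Departure in UTC: 5:41 AM − 8:00 = 9:41 PM on Jan 6.
Arrival in UTC: 11:02 AM − 1:00 = 10:02 AM on Jan 8.
Elapsed = 10:02 AM − 9:41 PM (+2 days) = 36 hours 21 minutes.

36 hours 21 minutes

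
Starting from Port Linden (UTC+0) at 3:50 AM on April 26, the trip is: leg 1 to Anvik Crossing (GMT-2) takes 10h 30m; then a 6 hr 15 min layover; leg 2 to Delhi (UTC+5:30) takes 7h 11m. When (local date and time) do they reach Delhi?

Port Linden is at UTC+0, so departure is already 3:50 AM UTC on Apr 26.
Add 10 hours and 30 minutes leg 1 → 2:20 PM UTC.
Add 6 hours and 15 minutes layover in Anvik Crossing → 8:35 PM UTC.
Add 7 hours and 11 minutes leg 2 → 3:46 AM UTC (Apr 27).
Delhi is UTC+5:30, so local arrival = 3:46 AM + 5:30 = 9:16 AM on Apr 27.

9:16 AM on Apr 27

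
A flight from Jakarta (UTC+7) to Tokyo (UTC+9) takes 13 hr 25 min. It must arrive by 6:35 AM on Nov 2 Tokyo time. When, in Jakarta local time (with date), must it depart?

3:10 PM on November 1

Target arrival in UTC: 6:35 AM − 9:00 = 9:35 PM on Nov 1.
Subtract 13 hours and 25 minutes → departure 8:10 AM UTC on Nov 1.
Jakarta is UTC+7:00: 8:10 AM + 7:00 = 3:10 PM on Nov 1.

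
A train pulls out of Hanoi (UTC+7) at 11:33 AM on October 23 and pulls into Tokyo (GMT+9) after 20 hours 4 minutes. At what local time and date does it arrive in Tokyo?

Tokyo is 2:00 ahead of Hanoi.
After 20 hours 4 minutes it is 7:37 AM (Oct 24) in Hanoi.
Shift by the zone difference: 7:37 AM + 2:00 = 9:37 AM on Oct 24 in Tokyo.

9:37 AM on Oct 24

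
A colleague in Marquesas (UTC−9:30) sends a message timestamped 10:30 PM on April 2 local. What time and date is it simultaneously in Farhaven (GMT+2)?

In UTC: 10:30 PM + 9:30 = 8:00 AM on Apr 3.
Farhaven is UTC+2:00: 8:00 AM + 2:00 = 10:00 AM on Apr 3.

10:00 AM on April 3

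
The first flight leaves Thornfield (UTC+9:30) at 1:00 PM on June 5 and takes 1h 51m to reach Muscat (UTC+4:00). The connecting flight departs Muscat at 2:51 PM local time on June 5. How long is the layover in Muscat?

Convert departure to UTC: 1:00 PM − 9:30 = 3:30 AM UTC on Jun 5.
Add 1 hour and 51 minutes flight time → 5:21 AM UTC.
Muscat is UTC+4:00, so local arrival = 5:21 AM + 4:00 = 9:21 AM on Jun 5.
Layover = 2:51 PM − 9:21 AM = 5 hours 30 minutes.

5 hours 30 minutes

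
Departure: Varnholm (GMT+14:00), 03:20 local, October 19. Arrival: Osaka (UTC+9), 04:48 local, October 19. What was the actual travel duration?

Departure in UTC: 03:20 − 14:00 = 13:20 on Oct 18.
Arrival in UTC: 04:48 − 9:00 = 19:48 on Oct 18.
Elapsed = 19:48 − 13:20 = 6 hours 28 minutes.

6 hours 28 minutes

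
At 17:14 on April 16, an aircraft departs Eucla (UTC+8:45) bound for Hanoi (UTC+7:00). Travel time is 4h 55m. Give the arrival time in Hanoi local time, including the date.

Hanoi is 1:45 behind Eucla.
After 4 hours 55 minutes it is 22:09 in Eucla.
Shift by the zone difference: 22:09 − 1:45 = 20:24 on Apr 16 in Hanoi.

20:24 on Apr 16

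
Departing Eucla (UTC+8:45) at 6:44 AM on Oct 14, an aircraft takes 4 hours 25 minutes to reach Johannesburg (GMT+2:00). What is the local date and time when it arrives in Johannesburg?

Convert departure to UTC: 6:44 AM − 8:45 = 9:59 PM UTC on Oct 13.
Add 4 hours 25 minutes travel time → 2:24 AM UTC (Oct 14).
Johannesburg is UTC+2:00, so local arrival = 2:24 AM + 2:00 = 4:24 AM on Oct 14.

4:24 AM on Oct 14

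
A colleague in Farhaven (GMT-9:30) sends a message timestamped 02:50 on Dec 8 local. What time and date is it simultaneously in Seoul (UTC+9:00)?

21:20 on December 8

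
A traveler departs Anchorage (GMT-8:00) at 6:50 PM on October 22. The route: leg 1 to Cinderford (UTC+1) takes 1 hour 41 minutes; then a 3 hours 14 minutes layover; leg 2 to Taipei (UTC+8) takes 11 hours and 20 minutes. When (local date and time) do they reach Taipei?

Convert departure to UTC: 6:50 PM + 8:00 = 2:50 AM UTC on Oct 23.
Add 1 hour and 41 minutes leg 1 → 4:31 AM UTC.
Add 3 hours and 14 minutes layover in Cinderford → 7:45 AM UTC.
Add 11 hours and 20 minutes leg 2 → 7:05 PM UTC.
Taipei is UTC+8:00, so local arrival = 7:05 PM + 8:00 = 3:05 AM on Oct 24.

3:05 AM on Oct 24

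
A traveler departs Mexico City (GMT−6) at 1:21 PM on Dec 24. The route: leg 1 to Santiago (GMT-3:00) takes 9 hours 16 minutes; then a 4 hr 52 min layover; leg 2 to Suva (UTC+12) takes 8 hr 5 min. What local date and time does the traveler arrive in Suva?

Convert departure to UTC: 1:21 PM + 6:00 = 7:21 PM UTC on Dec 24.
Add 9 hours 16 minutes leg 1 → 4:37 AM UTC (Dec 25).
Add 4 hours and 52 minutes layover in Santiago → 9:29 AM UTC.
Add 8 hours 5 minutes leg 2 → 5:34 PM UTC.
Suva is UTC+12:00, so local arrival = 5:34 PM + 12:00 = 5:34 AM on Dec 26.

5:34 AM on December 26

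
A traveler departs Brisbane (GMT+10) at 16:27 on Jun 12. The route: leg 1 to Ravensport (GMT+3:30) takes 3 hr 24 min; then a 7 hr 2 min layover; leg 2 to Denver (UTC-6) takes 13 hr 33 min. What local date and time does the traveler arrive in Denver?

Convert departure to UTC: 16:27 − 10:00 = 06:27 UTC on Jun 12.
Add 3 hours and 24 minutes leg 1 → 09:51 UTC.
Add 7 hours 2 minutes layover in Ravensport → 16:53 UTC.
Add 13 hours and 33 minutes leg 2 → 06:26 UTC (Jun 13).
Denver is UTC−6:00, so local arrival = 06:26 − 6:00 = 00:26 on Jun 13.

00:26 on Jun 13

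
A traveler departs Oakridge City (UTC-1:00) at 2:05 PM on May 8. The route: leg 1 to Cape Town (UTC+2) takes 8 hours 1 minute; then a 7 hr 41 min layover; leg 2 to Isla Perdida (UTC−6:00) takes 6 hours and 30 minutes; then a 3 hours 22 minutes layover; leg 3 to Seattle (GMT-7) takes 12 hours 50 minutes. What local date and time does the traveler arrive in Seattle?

10:29 PM on May 9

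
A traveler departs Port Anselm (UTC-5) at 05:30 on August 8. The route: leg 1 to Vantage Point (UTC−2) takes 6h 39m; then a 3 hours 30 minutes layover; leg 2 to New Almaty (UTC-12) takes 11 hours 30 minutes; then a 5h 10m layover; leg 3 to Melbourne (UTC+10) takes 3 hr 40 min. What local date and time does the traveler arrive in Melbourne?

02:59 on August 10

Convert departure to UTC: 05:30 + 5:00 = 10:30 UTC on Aug 8.
Add 6 hours 39 minutes leg 1 → 17:09 UTC.
Add 3 hours 30 minutes layover in Vantage Point → 20:39 UTC.
Add 11 hours and 30 minutes leg 2 → 08:09 UTC (Aug 9).
Add 5 hours 10 minutes layover in New Almaty → 13:19 UTC.
Add 3 hours and 40 minutes leg 3 → 16:59 UTC.
Melbourne is UTC+10:00, so local arrival = 16:59 + 10:00 = 02:59 on Aug 10.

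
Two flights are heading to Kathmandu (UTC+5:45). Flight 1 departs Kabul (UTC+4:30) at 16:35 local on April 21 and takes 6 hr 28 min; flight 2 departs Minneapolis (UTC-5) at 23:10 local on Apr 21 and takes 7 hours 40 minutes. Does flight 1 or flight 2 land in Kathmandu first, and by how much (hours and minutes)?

the first, by 17 hours 17 minutes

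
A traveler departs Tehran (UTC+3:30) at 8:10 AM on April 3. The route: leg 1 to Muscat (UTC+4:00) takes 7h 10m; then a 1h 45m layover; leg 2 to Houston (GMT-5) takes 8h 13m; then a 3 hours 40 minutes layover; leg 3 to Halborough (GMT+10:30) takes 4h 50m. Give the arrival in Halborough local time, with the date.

4:48 PM on April 4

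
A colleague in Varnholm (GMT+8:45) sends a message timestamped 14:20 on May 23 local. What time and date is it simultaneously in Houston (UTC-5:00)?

00:35 on May 23

Houston is 13:45 behind Varnholm.
Shift by the zone difference: 14:20 − 13:45 = 00:35 on May 23 in Houston.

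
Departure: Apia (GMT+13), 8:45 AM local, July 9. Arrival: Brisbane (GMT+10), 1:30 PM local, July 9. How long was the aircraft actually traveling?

7 hours 45 minutes

Brisbane is 3:00 behind Apia.
Clock-face elapsed time (ignoring zones) is 4 hours 45 minutes.
Actual elapsed = 4 hours 45 minutes + 3:00 = 7 hours 45 minutes.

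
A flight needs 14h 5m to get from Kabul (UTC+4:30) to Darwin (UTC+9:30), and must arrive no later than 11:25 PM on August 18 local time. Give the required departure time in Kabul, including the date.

4:20 AM on Aug 18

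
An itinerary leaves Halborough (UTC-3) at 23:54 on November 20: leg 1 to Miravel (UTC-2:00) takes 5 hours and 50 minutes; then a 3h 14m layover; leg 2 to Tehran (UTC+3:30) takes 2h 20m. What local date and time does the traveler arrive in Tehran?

17:48 on November 21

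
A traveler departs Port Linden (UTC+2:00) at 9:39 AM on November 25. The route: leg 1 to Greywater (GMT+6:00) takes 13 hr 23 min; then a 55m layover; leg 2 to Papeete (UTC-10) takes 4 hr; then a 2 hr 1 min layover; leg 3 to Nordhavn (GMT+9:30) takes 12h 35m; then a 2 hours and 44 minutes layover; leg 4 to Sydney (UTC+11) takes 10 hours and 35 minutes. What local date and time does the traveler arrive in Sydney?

Convert departure to UTC: 9:39 AM − 2:00 = 7:39 AM UTC on Nov 25.
Add 13 hours 23 minutes leg 1 → 9:02 PM UTC.
Add 55 minutes layover in Greywater → 9:57 PM UTC.
Add 4 hours leg 2 → 1:57 AM UTC (Nov 26).
Add 2 hours and 1 minute layover in Papeete → 3:58 AM UTC.
Add 12 hours 35 minutes leg 3 → 4:33 PM UTC.
Add 2 hours 44 minutes layover in Nordhavn → 7:17 PM UTC.
Add 10 hours and 35 minutes leg 4 → 5:52 AM UTC (Nov 27).
Sydney is UTC+11:00, so local arrival = 5:52 AM + 11:00 = 4:52 PM on Nov 27.

4:52 PM on Nov 27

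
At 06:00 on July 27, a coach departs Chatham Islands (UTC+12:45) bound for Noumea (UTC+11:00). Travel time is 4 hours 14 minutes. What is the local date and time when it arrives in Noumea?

08:29 on July 27

Convert departure to UTC: 06:00 − 12:45 = 17:15 UTC on Jul 26.
Add 4 hours and 14 minutes travel time → 21:29 UTC.
Noumea is UTC+11:00, so local arrival = 21:29 + 11:00 = 08:29 on Jul 27.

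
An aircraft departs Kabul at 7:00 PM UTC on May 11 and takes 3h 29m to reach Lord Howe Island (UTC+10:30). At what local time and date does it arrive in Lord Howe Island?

8:59 AM on May 12

Departure is given in UTC: 7:00 PM on May 11.
Add 3 hours and 29 minutes → 10:29 PM UTC.
Lord Howe Island is UTC+10:30: 10:29 PM + 10:30 = 8:59 AM on May 12.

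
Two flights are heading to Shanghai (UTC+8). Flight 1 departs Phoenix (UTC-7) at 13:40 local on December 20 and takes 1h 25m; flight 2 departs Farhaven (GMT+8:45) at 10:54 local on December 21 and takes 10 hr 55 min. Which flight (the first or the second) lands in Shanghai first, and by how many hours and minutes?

the first, by 14 hours 59 minutes

Flight 1 in UTC: 13:40 + 7:00 = 20:40 on Dec 20.
+1 hour and 25 minutes → arrive 22:05 UTC on Dec 20.
Flight 2 in UTC: 10:54 − 8:45 = 02:09 on Dec 21.
+10 hours and 55 minutes → arrive 13:04 UTC on Dec 21.
Flight 1 lands earlier by 14 hours 59 minutes.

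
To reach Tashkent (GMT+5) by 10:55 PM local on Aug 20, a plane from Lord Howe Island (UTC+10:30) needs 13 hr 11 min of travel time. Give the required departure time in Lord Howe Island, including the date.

3:14 PM on August 20

Target arrival in UTC: 10:55 PM − 5:00 = 5:55 PM on Aug 20.
Subtract 13 hours and 11 minutes → departure 4:44 AM UTC on Aug 20.
Lord Howe Island is UTC+10:30: 4:44 AM + 10:30 = 3:14 PM on Aug 20.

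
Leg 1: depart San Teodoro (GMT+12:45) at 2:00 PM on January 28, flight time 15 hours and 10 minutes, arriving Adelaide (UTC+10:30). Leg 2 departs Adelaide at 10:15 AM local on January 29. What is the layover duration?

Convert departure to UTC: 2:00 PM − 12:45 = 1:15 AM UTC on Jan 28.
Add 15 hours and 10 minutes flight time → 4:25 PM UTC.
Adelaide is UTC+10:30, so local arrival = 4:25 PM + 10:30 = 2:55 AM on Jan 29.
Layover = 10:15 AM − 2:55 AM = 7 hours 20 minutes.

7 hours 20 minutes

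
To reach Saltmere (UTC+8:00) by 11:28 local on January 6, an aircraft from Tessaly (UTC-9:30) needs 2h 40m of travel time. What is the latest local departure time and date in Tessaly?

Target arrival in UTC: 11:28 − 8:00 = 03:28 on Jan 6.
Subtract 2 hours and 40 minutes → departure 00:48 UTC on Jan 6.
Tessaly is UTC−9:30: 00:48 − 9:30 = 15:18 on Jan 5.

15:18 on Jan 5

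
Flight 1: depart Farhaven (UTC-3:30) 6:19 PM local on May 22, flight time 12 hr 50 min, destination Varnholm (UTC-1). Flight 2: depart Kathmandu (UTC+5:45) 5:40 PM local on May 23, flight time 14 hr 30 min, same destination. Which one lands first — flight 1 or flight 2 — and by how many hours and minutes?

Flight 1 in UTC: 6:19 PM + 3:30 = 9:49 PM on May 22.
+12 hours and 50 minutes → arrive 10:39 AM UTC on May 23.
Flight 2 in UTC: 5:40 PM − 5:45 = 11:55 AM on May 23.
+14 hours 30 minutes → arrive 2:25 AM UTC on May 24.
Flight 1 lands earlier by 15 hours 46 minutes.

the first, by 15 hours 46 minutes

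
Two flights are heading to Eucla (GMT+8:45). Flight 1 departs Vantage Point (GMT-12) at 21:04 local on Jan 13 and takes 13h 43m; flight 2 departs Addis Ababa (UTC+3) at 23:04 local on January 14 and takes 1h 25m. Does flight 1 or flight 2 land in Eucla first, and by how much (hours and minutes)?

Flight 1 in UTC: 21:04 + 12:00 = 09:04 on Jan 14.
+13 hours 43 minutes → arrive 22:47 UTC on Jan 14.
Flight 2 in UTC: 23:04 − 3:00 = 20:04 on Jan 14.
+1 hour and 25 minutes → arrive 21:29 UTC on Jan 14.
Flight 2 lands earlier by 1 hour 18 minutes.

the second, by 1 hour 18 minutes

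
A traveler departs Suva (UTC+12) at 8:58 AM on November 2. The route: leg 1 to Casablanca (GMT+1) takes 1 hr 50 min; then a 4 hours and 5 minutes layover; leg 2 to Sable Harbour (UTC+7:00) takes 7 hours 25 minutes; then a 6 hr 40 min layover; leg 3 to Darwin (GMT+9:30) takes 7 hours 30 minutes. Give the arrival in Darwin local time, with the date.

Convert departure to UTC: 8:58 AM − 12:00 = 8:58 PM UTC on Nov 1.
Add 1 hour and 50 minutes leg 1 → 10:48 PM UTC.
Add 4 hours and 5 minutes layover in Casablanca → 2:53 AM UTC (Nov 2).
Add 7 hours and 25 minutes leg 2 → 10:18 AM UTC.
Add 6 hours and 40 minutes layover in Sable Harbour → 4:58 PM UTC.
Add 7 hours and 30 minutes leg 3 → 12:28 AM UTC (Nov 3).
Darwin is UTC+9:30, so local arrival = 12:28 AM + 9:30 = 9:58 AM on Nov 3.

9:58 AM on November 3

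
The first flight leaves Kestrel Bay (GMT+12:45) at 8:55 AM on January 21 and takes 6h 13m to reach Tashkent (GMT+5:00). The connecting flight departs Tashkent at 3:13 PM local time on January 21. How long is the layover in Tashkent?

Convert departure to UTC: 8:55 AM − 12:45 = 8:10 PM UTC on Jan 20.
Add 6 hours 13 minutes flight time → 2:23 AM UTC (Jan 21).
Tashkent is UTC+5:00, so local arrival = 2:23 AM + 5:00 = 7:23 AM on Jan 21.
Layover = 3:13 PM − 7:23 AM = 7 hours 50 minutes.

7 hours 50 minutes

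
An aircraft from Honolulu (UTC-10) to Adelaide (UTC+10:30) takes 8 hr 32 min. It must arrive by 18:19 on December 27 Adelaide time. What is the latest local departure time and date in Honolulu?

13:17 on December 26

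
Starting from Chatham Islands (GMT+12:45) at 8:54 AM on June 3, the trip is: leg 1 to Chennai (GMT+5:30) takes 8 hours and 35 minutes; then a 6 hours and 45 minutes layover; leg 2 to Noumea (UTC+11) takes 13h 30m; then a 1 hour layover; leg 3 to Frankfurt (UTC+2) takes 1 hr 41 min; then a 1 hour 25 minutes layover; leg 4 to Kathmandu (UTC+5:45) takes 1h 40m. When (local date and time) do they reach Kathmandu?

Convert departure to UTC: 8:54 AM − 12:45 = 8:09 PM UTC on Jun 2.
Add 8 hours and 35 minutes leg 1 → 4:44 AM UTC (Jun 3).
Add 6 hours and 45 minutes layover in Chennai → 11:29 AM UTC.
Add 13 hours 30 minutes leg 2 → 12:59 AM UTC (Jun 4).
Add 1 hour layover in Noumea → 1:59 AM UTC.
Add 1 hour and 41 minutes leg 3 → 3:40 AM UTC.
Add 1 hour 25 minutes layover in Frankfurt → 5:05 AM UTC.
Add 1 hour 40 minutes leg 4 → 6:45 AM UTC.
Kathmandu is UTC+5:45, so local arrival = 6:45 AM + 5:45 = 12:30 PM on Jun 4.

12:30 PM on Jun 4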